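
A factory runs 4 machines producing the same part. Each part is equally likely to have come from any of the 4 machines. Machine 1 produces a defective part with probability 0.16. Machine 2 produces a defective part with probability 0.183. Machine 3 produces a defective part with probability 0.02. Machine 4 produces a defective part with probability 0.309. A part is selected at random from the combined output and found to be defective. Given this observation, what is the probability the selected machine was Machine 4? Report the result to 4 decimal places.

Tabulate prior·likelihood by source: [1] prior 0.25, lik 0.16, product 0.04000; [2] prior 0.25, lik 0.183, product 0.04575; [3] prior 0.25, lik 0.02, product 0.005000; [4] prior 0.25, lik 0.309, product 0.07725.
Normalizing constant = 0.16800; the posterior for Machine 4 is its product over the sum, 0.07725/0.16800 = 0.4598.

Posterior probability ≈ 0.4598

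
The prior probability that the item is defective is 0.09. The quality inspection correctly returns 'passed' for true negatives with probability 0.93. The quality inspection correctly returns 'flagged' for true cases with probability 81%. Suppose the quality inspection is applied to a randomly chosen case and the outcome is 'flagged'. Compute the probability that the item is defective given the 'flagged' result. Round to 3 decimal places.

Write H for 'the item is defective'. Prior odds H:¬H = 0.09/0.91 = 0.098901. For the 'flagged' outcome, the likelihood ratio is 0.81/0.07 = 11.571.
Posterior odds = 0.098901 × 11.571 = 1.1444, so P(H|E) = 1.1444/(1+1.1444) = 0.534.

P(H | E) ≈ 0.534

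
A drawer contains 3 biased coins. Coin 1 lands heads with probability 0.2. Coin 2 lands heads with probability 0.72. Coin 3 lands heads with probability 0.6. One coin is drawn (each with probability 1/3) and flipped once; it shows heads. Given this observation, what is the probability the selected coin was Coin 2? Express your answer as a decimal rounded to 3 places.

Posterior probability ≈ 0.474

P(heads|C1) = 0.2; P(heads|C2) = 0.72; P(heads|C3) = 0.6.
Prior × likelihood for each source: 0.333333·0.2=0.06667, 0.333333·0.72=0.2400, 0.333333·0.6=0.2000. Summing gives P(heads) = 0.50667.
P(Coin 2 | heads) = 0.2400 / 0.50667 = 0.474.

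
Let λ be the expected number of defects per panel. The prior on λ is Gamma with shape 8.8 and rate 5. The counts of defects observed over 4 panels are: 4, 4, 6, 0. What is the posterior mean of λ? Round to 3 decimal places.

Posterior mean ≈ 2.533

Total count ∑xᵢ = 14 over n = 4 panels.
Gamma is conjugate to the Poisson likelihood: posterior is Gamma(shape = 8.8+14 = 22.8, rate = 5+4 = 9).
E[λ | data] = 22.8/9 = 2.533.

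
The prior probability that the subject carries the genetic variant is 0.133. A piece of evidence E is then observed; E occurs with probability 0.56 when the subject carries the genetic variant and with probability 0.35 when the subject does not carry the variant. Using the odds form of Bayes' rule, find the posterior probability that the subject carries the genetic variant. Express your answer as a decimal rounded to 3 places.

Prior odds = 0.133/(1−0.133) = 0.15340. In log-odds, ln(0.15340) = -1.8747.
Add log likelihood ratio: ln(1.6000) = 0.47000.
Posterior log-odds = -1.4047, so posterior odds = exp(-1.4047) = 0.24544. Converting, P(H|E) = 0.24544/1.2454 = 0.197.

Posterior probability ≈ 0.197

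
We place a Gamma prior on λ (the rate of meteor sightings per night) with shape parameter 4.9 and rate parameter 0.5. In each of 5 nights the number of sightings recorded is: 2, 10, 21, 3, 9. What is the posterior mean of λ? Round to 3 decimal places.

Posterior mean ≈ 9.073

Total count ∑xᵢ = 45 over n = 5 nights.
Gamma is conjugate to the Poisson likelihood: posterior is Gamma(shape = 4.9+45 = 49.9, rate = 0.5+5 = 5.5).
Posterior mean = shape/rate = 49.9/5.5 = 9.073.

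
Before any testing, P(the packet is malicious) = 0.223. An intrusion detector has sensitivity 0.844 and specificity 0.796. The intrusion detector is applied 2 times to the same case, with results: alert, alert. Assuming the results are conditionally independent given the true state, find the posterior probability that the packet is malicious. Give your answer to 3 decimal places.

With H the event that the packet is malicious, the joint likelihood of the observed sequence is P(data|H) = 0.844·0.844 = 0.71234 and P(data|¬H) = 0.204·0.204 = 0.041616.
Bayes: P(H|data) = 0.223·0.71234 / (0.223·0.71234 + 0.777·0.041616) = 0.15885/0.19119 = 0.8309.

Posterior P(H) ≈ 0.831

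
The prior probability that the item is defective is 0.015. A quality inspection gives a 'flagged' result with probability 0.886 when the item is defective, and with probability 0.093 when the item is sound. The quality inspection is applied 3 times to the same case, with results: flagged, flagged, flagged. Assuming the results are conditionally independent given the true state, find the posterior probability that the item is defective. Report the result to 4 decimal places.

With H the event that the item is defective, the joint likelihood of the observed sequence is P(data|H) = 0.886·0.886·0.886 = 0.69551 and P(data|¬H) = 0.093·0.093·0.093 = 0.00080436.
Bayes: P(H|data) = 0.015·0.69551 / (0.015·0.69551 + 0.985·0.00080436) = 0.010433/0.011225 = 0.9294.

Posterior P(H) ≈ 0.9294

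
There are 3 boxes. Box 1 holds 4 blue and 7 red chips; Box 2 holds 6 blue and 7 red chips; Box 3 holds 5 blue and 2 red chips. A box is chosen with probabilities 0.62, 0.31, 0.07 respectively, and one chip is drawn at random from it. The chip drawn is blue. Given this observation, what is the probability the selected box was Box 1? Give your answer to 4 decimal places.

Posterior probability ≈ 0.5387

P(blue|Box 1) = 0.3636; P(blue|Box 2) = 0.4615; P(blue|Box 3) = 0.7143.
Prior × likelihood for each source: 0.62·0.3636=0.2255, 0.31·0.4615=0.1431, 0.07·0.7143=0.05000. Summing gives P(blue) = 0.41853.
P(Box 1 | blue) = 0.2255 / 0.41853 = 0.5387.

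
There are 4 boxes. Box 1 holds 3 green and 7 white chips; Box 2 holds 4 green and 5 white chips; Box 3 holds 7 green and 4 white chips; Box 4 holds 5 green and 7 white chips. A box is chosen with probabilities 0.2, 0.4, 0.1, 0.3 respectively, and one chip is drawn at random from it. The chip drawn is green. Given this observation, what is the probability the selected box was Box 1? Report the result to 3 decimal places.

Tabulate prior·likelihood by source: [1] prior 0.2, lik 0.3, product 0.06000; [2] prior 0.4, lik 0.4444, product 0.1778; [3] prior 0.1, lik 0.6364, product 0.06364; [4] prior 0.3, lik 0.4167, product 0.1250.
Normalizing constant = 0.42641; the posterior for Box 1 is its product over the sum, 0.06000/0.42641 = 0.141.

Posterior probability ≈ 0.141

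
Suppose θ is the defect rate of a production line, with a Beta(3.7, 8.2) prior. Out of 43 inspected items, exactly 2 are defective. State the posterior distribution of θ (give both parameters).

Posterior: Beta(5.7, 49.2)

Observing 2 successes and 41 failures updates Beta(3.7, 8.2) by adding the success and failure counts to the two shape parameters: α = 3.7+2 = 5.7, β = 8.2+41 = 49.2.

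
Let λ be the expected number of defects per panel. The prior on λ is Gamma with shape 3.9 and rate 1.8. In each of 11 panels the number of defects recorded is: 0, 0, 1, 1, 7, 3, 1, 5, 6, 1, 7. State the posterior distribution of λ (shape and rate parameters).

Posterior: Gamma(shape=35.9, rate=12.8)

The Poisson likelihood adds the total count to the shape and the number of exposure periods to the rate. Here ∑xᵢ = 32 and n = 11, so shape 3.9→35.9 and rate 1.8→12.8.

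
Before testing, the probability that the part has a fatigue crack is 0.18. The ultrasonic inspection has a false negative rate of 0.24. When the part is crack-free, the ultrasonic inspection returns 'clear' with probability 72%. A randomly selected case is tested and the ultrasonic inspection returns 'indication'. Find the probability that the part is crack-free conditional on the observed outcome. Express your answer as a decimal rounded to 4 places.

Write H for 'the part has a fatigue crack'. Prior odds H:¬H = 0.18/0.82 = 0.21951. For the 'indication' outcome, the likelihood ratio is 0.76/0.28 = 2.7143.
Posterior odds = 0.21951 × 2.7143 = 0.59582, so P(H|E) = 0.59582/(1+0.59582) = 0.3734. Then P(¬H|E) = 1 − 0.3734 = 0.6266.

P(¬H | E) ≈ 0.6266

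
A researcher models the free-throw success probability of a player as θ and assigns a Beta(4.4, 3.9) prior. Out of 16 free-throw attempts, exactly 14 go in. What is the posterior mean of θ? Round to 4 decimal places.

The binomial likelihood is conjugate to the Beta prior: with 14 successes and 2 failures, the posterior is Beta(4.4+14, 3.9+2) = Beta(18.4, 5.9).
E[θ | data] = 18.4/(18.4+5.9) = 0.7572.

Posterior mean ≈ 0.7572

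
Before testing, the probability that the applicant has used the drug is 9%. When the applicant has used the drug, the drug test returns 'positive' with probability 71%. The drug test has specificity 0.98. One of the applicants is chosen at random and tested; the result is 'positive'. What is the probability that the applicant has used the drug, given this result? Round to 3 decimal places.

Write H for 'the applicant has used the drug'. Prior odds H:¬H = 0.09/0.91 = 0.098901. For the 'positive' outcome, the likelihood ratio is 0.71/0.02 = 35.500.
Posterior odds = 0.098901 × 35.500 = 3.5110, so P(H|E) = 3.5110/(1+3.5110) = 0.778.

P(H | E) ≈ 0.778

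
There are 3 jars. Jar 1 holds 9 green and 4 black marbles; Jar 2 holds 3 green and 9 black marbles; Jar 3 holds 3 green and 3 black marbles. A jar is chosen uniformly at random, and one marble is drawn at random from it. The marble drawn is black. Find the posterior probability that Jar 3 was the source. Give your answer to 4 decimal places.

Posterior probability ≈ 0.3210

Tabulate prior·likelihood by source: [1] prior 0.333333, lik 0.3077, product 0.1026; [2] prior 0.333333, lik 0.75, product 0.2500; [3] prior 0.333333, lik 0.5, product 0.1667.
Normalizing constant = 0.51923; the posterior for Jar 3 is its product over the sum, 0.1667/0.51923 = 0.3210.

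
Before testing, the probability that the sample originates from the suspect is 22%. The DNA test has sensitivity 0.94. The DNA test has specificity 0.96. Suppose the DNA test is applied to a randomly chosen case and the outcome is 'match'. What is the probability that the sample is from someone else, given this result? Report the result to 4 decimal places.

P(¬H | E) ≈ 0.1311

Write H for 'the sample originates from the suspect'. Prior odds H:¬H = 0.22/0.78 = 0.28205. For the 'match' outcome, the likelihood ratio is 0.94/0.04 = 23.500.
Posterior odds = 0.28205 × 23.500 = 6.6282, so P(H|E) = 6.6282/(1+6.6282) = 0.8689. Then P(¬H|E) = 1 − 0.8689 = 0.1311.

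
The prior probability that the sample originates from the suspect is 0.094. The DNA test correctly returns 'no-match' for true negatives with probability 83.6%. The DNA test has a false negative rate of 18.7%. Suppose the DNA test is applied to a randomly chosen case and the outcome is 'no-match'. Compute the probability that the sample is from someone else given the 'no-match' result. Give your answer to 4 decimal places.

P(¬H | E) ≈ 0.9773

Write H for 'the sample originates from the suspect'. Prior odds H:¬H = 0.094/0.906 = 0.10375. For the 'no-match' outcome, the likelihood ratio is 0.187/0.836 = 0.22368.
Posterior odds = 0.10375 × 0.22368 = 0.023208, so P(H|E) = 0.023208/(1+0.023208) = 0.0227. Then P(¬H|E) = 1 − 0.0227 = 0.9773.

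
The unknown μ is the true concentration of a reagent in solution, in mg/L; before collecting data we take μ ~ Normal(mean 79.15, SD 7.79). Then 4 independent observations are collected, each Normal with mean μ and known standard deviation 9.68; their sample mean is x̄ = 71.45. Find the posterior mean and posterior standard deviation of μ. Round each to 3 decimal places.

Posterior mean ≈ 73.595; posterior SD ≈ 4.111

Prior precision 1/τ₀² = 1/7.79² = 0.0164788; data precision n/σ² = 4/9.68² = 0.0426883.
Posterior precision = 0.0164788 + 0.0426883 = 0.0591671, giving posterior SD = 1/√0.0591671 = 4.111.
Posterior mean = (0.0164788·79.15 + 0.0426883·71.45) / 0.0591671 = 73.595.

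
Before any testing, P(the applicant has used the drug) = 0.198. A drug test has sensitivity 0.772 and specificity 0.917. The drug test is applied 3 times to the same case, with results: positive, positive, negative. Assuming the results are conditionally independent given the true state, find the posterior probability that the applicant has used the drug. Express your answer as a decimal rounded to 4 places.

With H the event that the applicant has used the drug, the joint likelihood of the observed sequence is P(data|H) = 0.772·0.772·0.228 = 0.13588 and P(data|¬H) = 0.083·0.083·0.917 = 0.0063172.
Bayes: P(H|data) = 0.198·0.13588 / (0.198·0.13588 + 0.802·0.0063172) = 0.026905/0.031972 = 0.8415.

Posterior P(H) ≈ 0.8415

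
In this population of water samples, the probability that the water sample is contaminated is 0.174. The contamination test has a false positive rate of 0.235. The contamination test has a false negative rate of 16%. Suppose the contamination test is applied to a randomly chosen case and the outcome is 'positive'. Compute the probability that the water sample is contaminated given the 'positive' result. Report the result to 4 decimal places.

Let H be the event that the water sample is contaminated. P(H) = 0.174, so P(¬H) = 0.826. With E the 'positive' result, P(E|H) = 0.84 and P(E|¬H) = 0.235.
P(E) = 0.84·0.174 + 0.235·0.826 = 0.14616 + 0.19411 = 0.34027.
By Bayes' theorem, P(H|E) = 0.14616 / 0.34027 = 0.4295.

P(H | E) ≈ 0.4295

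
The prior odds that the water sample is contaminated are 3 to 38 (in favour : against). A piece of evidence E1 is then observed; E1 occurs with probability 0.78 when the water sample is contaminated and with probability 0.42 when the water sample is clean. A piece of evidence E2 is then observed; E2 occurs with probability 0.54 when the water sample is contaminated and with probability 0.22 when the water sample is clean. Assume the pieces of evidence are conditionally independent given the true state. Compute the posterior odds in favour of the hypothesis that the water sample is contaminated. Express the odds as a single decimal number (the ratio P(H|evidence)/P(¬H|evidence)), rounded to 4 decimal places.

Prior odds = 3/38 = 0.078947. In log-odds, ln(0.078947) = -2.5390.
Add log likelihood ratios: ln(1.8571) + ln(2.4545) = 1.5170.
Posterior log-odds = -1.0220, so posterior odds = exp(-1.0220) = 0.35988.

Posterior odds ≈ 0.3599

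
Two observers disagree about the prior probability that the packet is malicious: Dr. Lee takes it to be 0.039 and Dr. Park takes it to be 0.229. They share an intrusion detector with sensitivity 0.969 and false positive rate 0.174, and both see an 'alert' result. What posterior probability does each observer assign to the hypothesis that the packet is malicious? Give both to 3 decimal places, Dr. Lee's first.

Dr. Lee: 0.184; Dr. Park: 0.623

P('+'|H) = 0.969, P('+'|¬H) = 0.174.
Dr. Lee: numerator 0.969·0.039 = 0.037791; evidence = 0.037791+0.174·0.961 = 0.20500; posterior = 0.184.
Dr. Park: numerator 0.969·0.229 = 0.22190; evidence = 0.22190+0.174·0.771 = 0.35606; posterior = 0.623.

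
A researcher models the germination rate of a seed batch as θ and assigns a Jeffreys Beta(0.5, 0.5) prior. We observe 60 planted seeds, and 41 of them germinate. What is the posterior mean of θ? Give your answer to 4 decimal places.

Posterior mean ≈ 0.6803

Observing 41 successes and 19 failures updates Beta(0.5, 0.5) by adding the success and failure counts to the two shape parameters: α = 0.5+41 = 41.5, β = 0.5+19 = 19.5.
E[θ | data] = 41.5/(41.5+19.5) = 0.6803.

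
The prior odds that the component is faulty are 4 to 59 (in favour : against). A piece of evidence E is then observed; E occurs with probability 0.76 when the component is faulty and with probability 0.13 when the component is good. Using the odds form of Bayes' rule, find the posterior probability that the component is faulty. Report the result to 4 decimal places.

Posterior probability ≈ 0.2838

Prior odds = 4/59 = 0.067797. In log-odds, ln(0.067797) = -2.6912.
Add log likelihood ratio: ln(5.8462) = 1.7658.
Posterior log-odds = -0.92546, so posterior odds = exp(-0.92546) = 0.39635. Converting, P(H|E) = 0.39635/1.3963 = 0.2838.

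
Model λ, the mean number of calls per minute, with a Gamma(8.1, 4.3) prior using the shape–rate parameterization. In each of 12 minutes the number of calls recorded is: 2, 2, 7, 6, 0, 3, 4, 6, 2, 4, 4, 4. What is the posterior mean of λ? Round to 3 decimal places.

Total count ∑xᵢ = 44 over n = 12 minutes.
Gamma is conjugate to the Poisson likelihood: posterior is Gamma(shape = 8.1+44 = 52.1, rate = 4.3+12 = 16.3).
E[λ | data] = 52.1/16.3 = 3.196.

Posterior mean ≈ 3.196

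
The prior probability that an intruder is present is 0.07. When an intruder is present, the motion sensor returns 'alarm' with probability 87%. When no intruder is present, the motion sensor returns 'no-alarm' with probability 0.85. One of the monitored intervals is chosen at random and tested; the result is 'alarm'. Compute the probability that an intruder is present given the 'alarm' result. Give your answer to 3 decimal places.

P(H | E) ≈ 0.304

Let H be the event that an intruder is present. P(H) = 0.07, so P(¬H) = 0.93. With E the 'alarm' result, P(E|H) = 0.87 and P(E|¬H) = 0.15.
P(E) = 0.87·0.07 + 0.15·0.93 = 0.060900 + 0.13950 = 0.20040.
By Bayes' theorem, P(H|E) = 0.060900 / 0.20040 = 0.304.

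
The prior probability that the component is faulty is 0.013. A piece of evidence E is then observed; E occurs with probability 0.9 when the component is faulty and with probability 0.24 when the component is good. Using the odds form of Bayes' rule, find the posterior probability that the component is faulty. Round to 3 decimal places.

Posterior probability ≈ 0.047

Prior odds = 0.013/(1−0.013) = 0.013171. In log-odds, ln(0.013171) = -4.3297.
Add log likelihood ratio: ln(3.7500) = 1.3218.
Posterior log-odds = -3.0080, so posterior odds = exp(-3.0080) = 0.049392. Converting, P(H|E) = 0.049392/1.0494 = 0.047.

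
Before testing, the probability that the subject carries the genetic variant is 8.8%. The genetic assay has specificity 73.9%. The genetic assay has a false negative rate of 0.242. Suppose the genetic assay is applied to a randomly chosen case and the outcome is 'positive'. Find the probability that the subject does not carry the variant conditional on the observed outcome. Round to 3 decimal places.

P(¬H | E) ≈ 0.781

Let H be the event that the subject carries the genetic variant. P(H) = 0.088, so P(¬H) = 0.912. With E the 'positive' result, P(E|H) = 0.758 and P(E|¬H) = 0.261.
P(E) = 0.758·0.088 + 0.261·0.912 = 0.066704 + 0.23803 = 0.30474.
By Bayes' theorem, P(H|E) = 0.066704 / 0.30474 = 0.219. Hence P(¬H|E) = 1 − 0.219 = 0.781.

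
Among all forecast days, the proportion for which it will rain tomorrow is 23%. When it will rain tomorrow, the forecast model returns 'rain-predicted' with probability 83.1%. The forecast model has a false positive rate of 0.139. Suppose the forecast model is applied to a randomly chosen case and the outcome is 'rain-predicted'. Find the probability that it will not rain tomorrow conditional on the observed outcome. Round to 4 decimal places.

Write H for 'it will rain tomorrow'. Prior odds H:¬H = 0.23/0.77 = 0.29870. For the 'rain-predicted' outcome, the likelihood ratio is 0.831/0.139 = 5.9784.
Posterior odds = 0.29870 × 5.9784 = 1.7858, so P(H|E) = 1.7858/(1+1.7858) = 0.6410. Then P(¬H|E) = 1 − 0.6410 = 0.3590.

P(¬H | E) ≈ 0.3590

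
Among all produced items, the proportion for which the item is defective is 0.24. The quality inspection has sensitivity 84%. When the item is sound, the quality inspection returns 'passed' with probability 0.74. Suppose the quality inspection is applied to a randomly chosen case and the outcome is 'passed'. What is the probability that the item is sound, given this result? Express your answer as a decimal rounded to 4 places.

Let H be the event that the item is defective. P(H) = 0.24, so P(¬H) = 0.76. With E the 'passed' result, P(E|H) = 0.16 and P(E|¬H) = 0.74.
P(E) = 0.16·0.24 + 0.74·0.76 = 0.038400 + 0.56240 = 0.60080.
By Bayes' theorem, P(H|E) = 0.038400 / 0.60080 = 0.0639. Hence P(¬H|E) = 1 − 0.0639 = 0.9361.

P(¬H | E) ≈ 0.9361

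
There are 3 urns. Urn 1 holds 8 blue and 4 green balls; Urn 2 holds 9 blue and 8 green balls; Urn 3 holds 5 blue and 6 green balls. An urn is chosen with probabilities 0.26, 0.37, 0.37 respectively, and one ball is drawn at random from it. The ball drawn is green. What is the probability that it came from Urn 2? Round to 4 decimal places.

Posterior probability ≈ 0.3764

Tabulate prior·likelihood by source: [1] prior 0.26, lik 0.3333, product 0.08667; [2] prior 0.37, lik 0.4706, product 0.1741; [3] prior 0.37, lik 0.5455, product 0.2018.
Normalizing constant = 0.46260; the posterior for Urn 2 is its product over the sum, 0.1741/0.46260 = 0.3764.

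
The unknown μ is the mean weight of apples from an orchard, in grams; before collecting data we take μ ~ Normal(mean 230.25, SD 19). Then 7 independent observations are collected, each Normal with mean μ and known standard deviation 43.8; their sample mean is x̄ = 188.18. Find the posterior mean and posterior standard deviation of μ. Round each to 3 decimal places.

Prior precision 1/τ₀² = 1/19² = 0.00277008; data precision n/σ² = 7/43.8² = 0.00364880.
Posterior precision = 0.00277008 + 0.00364880 = 0.00641888, giving posterior SD = 1/√0.00641888 = 12.482.
Posterior mean = (0.00277008·230.25 + 0.00364880·188.18) / 0.00641888 = 206.335.

Posterior mean ≈ 206.335; posterior SD ≈ 12.482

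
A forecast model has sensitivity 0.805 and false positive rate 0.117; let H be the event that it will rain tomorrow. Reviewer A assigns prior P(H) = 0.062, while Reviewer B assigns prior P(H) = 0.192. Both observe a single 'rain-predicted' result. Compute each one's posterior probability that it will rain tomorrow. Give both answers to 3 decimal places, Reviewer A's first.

The likelihood ratio for a 'rain-predicted' result is 0.805/0.117 = 6.8803.
Reviewer A: prior odds 0.062/0.938 = 0.066098; posterior odds 0.45478; posterior probability 0.313.
Reviewer B: prior odds 0.192/0.808 = 0.23762; posterior odds 1.6349; posterior probability 0.620.

Reviewer A: 0.313; Reviewer B: 0.620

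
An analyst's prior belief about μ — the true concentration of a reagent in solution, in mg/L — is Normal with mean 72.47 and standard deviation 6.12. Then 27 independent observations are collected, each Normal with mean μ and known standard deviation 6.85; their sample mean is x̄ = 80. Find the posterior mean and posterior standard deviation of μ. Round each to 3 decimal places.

Posterior mean ≈ 79.666; posterior SD ≈ 1.289

With known σ, the Normal prior is conjugate. Weight on the data is w = (n/σ²)/(n/σ² + 1/τ₀²) = 0.575417/(0.575417+0.0266991) = 0.95566.
Posterior mean = w·x̄ + (1−w)·μ₀ = 0.95566·80 + 0.044342·72.47 = 79.666. Posterior variance = 1/(0.575417+0.0266991) = 1.66081, so SD = 1.289.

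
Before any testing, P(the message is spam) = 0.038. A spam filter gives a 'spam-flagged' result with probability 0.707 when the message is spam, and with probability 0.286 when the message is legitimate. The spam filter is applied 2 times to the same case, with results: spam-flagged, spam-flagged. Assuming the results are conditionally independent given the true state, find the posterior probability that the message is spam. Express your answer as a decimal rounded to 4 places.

Posterior P(H) ≈ 0.1944

Let H be the event that the message is spam; start with P(H) = 0.038. P('spam-flagged'|H) = 0.707, P('spam-flagged'|¬H) = 0.286.
Update on result 1 ('spam-flagged'): P(H) ← 0.707·0.0380 / (0.707·0.0380 + 0.286·0.9620) = 0.026866/0.30200 = 0.0890.
Update on result 2 ('spam-flagged'): P(H) ← 0.707·0.0890 / (0.707·0.0890 + 0.286·0.9110) = 0.062895/0.32345 = 0.1944.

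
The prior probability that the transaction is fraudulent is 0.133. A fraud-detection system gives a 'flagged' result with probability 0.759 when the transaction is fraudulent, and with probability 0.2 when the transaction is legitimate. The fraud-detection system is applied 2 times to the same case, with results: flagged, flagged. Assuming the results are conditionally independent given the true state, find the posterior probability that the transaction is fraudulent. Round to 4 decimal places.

With H the event that the transaction is fraudulent, the joint likelihood of the observed sequence is P(data|H) = 0.759·0.759 = 0.57608 and P(data|¬H) = 0.2·0.2 = 0.040000.
Bayes: P(H|data) = 0.133·0.57608 / (0.133·0.57608 + 0.867·0.040000) = 0.076619/0.11130 = 0.6884.

Posterior P(H) ≈ 0.6884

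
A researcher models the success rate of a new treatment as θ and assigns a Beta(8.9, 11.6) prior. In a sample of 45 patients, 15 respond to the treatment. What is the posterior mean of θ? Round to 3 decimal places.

Posterior mean ≈ 0.365

The binomial likelihood is conjugate to the Beta prior: with 15 successes and 30 failures, the posterior is Beta(8.9+15, 11.6+30) = Beta(23.9, 41.6).
E[θ | data] = 23.9/(23.9+41.6) = 0.365.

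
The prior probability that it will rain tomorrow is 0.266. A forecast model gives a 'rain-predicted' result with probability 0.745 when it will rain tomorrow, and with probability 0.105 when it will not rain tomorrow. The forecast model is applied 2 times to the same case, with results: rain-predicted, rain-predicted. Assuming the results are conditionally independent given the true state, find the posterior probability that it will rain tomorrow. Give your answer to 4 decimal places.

Let H be the event that it will rain tomorrow; start with P(H) = 0.266. P('rain-predicted'|H) = 0.745, P('rain-predicted'|¬H) = 0.105.
Update on result 1 ('rain-predicted'): P(H) ← 0.745·0.2660 / (0.745·0.2660 + 0.105·0.7340) = 0.19817/0.27524 = 0.7200.
Update on result 2 ('rain-predicted'): P(H) ← 0.745·0.7200 / (0.745·0.7200 + 0.105·0.2800) = 0.53639/0.56579 = 0.9480.

Posterior P(H) ≈ 0.9480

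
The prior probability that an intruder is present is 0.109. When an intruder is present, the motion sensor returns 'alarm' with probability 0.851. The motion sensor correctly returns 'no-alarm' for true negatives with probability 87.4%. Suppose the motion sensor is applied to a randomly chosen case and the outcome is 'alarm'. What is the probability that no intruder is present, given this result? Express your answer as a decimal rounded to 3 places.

Let H be the event that an intruder is present. P(H) = 0.109, so P(¬H) = 0.891. With E the 'alarm' result, P(E|H) = 0.851 and P(E|¬H) = 0.126.
P(E) = 0.851·0.109 + 0.126·0.891 = 0.092759 + 0.11227 = 0.20503.
By Bayes' theorem, P(H|E) = 0.092759 / 0.20503 = 0.452. Hence P(¬H|E) = 1 − 0.452 = 0.548.

P(¬H | E) ≈ 0.548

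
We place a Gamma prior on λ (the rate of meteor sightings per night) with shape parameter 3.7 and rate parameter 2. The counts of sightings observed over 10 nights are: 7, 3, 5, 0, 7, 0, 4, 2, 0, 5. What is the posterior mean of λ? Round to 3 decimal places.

Total count ∑xᵢ = 33 over n = 10 nights.
Gamma is conjugate to the Poisson likelihood: posterior is Gamma(shape = 3.7+33 = 36.7, rate = 2+10 = 12).
Posterior mean = shape/rate = 36.7/12 = 3.058.

Posterior mean ≈ 3.058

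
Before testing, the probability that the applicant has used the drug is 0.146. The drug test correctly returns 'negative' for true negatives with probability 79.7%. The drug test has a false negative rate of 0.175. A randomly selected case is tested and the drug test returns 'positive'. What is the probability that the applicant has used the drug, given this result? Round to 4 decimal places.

Write H for 'the applicant has used the drug'. Prior odds H:¬H = 0.146/0.854 = 0.17096. For the 'positive' outcome, the likelihood ratio is 0.825/0.203 = 4.0640.
Posterior odds = 0.17096 × 4.0640 = 0.69479, so P(H|E) = 0.69479/(1+0.69479) = 0.4100.

P(H | E) ≈ 0.4100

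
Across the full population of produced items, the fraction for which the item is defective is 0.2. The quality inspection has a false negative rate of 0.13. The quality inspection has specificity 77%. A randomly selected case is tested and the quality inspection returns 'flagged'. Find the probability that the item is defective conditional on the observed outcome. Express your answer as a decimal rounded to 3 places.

P(H | E) ≈ 0.486

Write H for 'the item is defective'. Prior odds H:¬H = 0.2/0.8 = 0.25000. For the 'flagged' outcome, the likelihood ratio is 0.87/0.23 = 3.7826.
Posterior odds = 0.25000 × 3.7826 = 0.94565, so P(H|E) = 0.94565/(1+0.94565) = 0.486.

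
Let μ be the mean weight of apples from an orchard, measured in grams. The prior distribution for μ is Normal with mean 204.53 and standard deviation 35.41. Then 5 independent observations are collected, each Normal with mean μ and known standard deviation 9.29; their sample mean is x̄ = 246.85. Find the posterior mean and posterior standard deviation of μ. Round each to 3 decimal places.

With known σ, the Normal prior is conjugate. Weight on the data is w = (n/σ²)/(n/σ² + 1/τ₀²) = 0.0579347/(0.0579347+0.00079753) = 0.98642.
Posterior mean = w·x̄ + (1−w)·μ₀ = 0.98642·246.85 + 0.013579·204.53 = 246.275. Posterior variance = 1/(0.0579347+0.00079753) = 17.0264, so SD = 4.126.

Posterior mean ≈ 246.275; posterior SD ≈ 4.126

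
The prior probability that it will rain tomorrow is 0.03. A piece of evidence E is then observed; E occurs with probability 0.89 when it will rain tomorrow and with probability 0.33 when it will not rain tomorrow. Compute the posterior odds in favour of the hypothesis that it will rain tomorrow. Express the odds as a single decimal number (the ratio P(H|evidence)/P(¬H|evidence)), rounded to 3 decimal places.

Prior odds = 0.03/(1−0.03) = 0.030928. In log-odds, ln(0.030928) = -3.4761.
Add log likelihood ratio: ln(2.6970) = 0.99213.
Posterior log-odds = -2.4840, so posterior odds = exp(-2.4840) = 0.083411.

Posterior odds ≈ 0.083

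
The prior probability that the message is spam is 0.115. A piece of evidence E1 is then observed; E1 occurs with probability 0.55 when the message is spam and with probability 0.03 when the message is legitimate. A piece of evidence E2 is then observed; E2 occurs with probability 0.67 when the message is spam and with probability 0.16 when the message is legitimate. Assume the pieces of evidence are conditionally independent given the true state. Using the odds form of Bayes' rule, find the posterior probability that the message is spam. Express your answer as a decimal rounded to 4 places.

Prior odds = 0.115/(1−0.115) = 0.12994.
Likelihood ratio for E1 = 0.55/0.03 = 18.333.
Likelihood ratio for E2 = 0.67/0.16 = 4.1875.
Posterior odds = prior odds × LR₁ × LR₂ = 9.9759.
Posterior probability = odds/(1+odds) = 9.9759/10.976 = 0.9089.

Posterior probability ≈ 0.9089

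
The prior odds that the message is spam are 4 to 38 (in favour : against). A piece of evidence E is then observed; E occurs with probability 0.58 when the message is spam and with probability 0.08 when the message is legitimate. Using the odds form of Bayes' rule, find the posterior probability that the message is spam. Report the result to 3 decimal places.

Prior odds = 4/38 = 0.10526.
Likelihood ratio for E = 0.58/0.08 = 7.2500.
Posterior odds = prior odds × LR = 0.76316.
Posterior probability = odds/(1+odds) = 0.76316/1.7632 = 0.433.

Posterior probability ≈ 0.433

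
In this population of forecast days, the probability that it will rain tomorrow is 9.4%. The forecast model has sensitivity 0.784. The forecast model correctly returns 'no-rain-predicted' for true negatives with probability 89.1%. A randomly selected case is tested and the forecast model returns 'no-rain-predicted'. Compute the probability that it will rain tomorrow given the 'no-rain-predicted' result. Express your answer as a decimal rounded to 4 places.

P(H | E) ≈ 0.0245

Write H for 'it will rain tomorrow'. Prior odds H:¬H = 0.094/0.906 = 0.10375. For the 'no-rain-predicted' outcome, the likelihood ratio is 0.216/0.891 = 0.24242.
Posterior odds = 0.10375 × 0.24242 = 0.025152, so P(H|E) = 0.025152/(1+0.025152) = 0.0245.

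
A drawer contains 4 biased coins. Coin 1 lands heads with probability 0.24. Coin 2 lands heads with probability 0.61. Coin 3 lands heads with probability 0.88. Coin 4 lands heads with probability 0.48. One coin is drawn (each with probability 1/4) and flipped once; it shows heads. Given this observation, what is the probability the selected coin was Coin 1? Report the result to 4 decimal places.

Posterior probability ≈ 0.1086

Tabulate prior·likelihood by source: [1] prior 0.25, lik 0.24, product 0.06000; [2] prior 0.25, lik 0.61, product 0.1525; [3] prior 0.25, lik 0.88, product 0.2200; [4] prior 0.25, lik 0.48, product 0.1200.
Normalizing constant = 0.55250; the posterior for Coin 1 is its product over the sum, 0.06000/0.55250 = 0.1086.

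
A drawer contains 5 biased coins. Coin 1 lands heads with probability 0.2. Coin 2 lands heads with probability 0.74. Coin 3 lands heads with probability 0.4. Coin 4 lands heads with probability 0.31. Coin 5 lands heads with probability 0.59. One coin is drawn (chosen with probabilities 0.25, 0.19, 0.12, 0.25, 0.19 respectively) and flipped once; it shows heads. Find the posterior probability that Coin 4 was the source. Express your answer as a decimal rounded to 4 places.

Posterior probability ≈ 0.1810

P(heads|C1) = 0.2; P(heads|C2) = 0.74; P(heads|C3) = 0.4; P(heads|C4) = 0.31; P(heads|C5) = 0.59.
Prior × likelihood for each source: 0.25·0.2=0.05000, 0.19·0.74=0.1406, 0.12·0.4=0.04800, 0.25·0.31=0.07750, 0.19·0.59=0.1121. Summing gives P(heads) = 0.42820.
P(Coin 4 | heads) = 0.07750 / 0.42820 = 0.1810.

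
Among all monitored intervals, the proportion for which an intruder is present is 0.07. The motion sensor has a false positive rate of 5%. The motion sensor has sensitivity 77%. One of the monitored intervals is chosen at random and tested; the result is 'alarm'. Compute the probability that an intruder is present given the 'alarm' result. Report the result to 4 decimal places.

P(H | E) ≈ 0.5369

Write H for 'an intruder is present'. Prior odds H:¬H = 0.07/0.93 = 0.075269. For the 'alarm' outcome, the likelihood ratio is 0.77/0.05 = 15.400.
Posterior odds = 0.075269 × 15.400 = 1.1591, so P(H|E) = 1.1591/(1+1.1591) = 0.5369.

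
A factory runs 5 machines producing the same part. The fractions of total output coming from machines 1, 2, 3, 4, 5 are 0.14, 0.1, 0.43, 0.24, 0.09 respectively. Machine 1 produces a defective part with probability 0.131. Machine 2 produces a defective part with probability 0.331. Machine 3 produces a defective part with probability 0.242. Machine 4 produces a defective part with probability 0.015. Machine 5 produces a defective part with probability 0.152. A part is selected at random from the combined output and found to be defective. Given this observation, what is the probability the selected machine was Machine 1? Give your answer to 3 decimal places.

Posterior probability ≈ 0.106

P(defective|M1) = 0.131; P(defective|M2) = 0.331; P(defective|M3) = 0.242; P(defective|M4) = 0.015; P(defective|M5) = 0.152.
Prior × likelihood for each source: 0.14·0.131=0.01834, 0.1·0.331=0.03310, 0.43·0.242=0.1041, 0.24·0.015=0.003600, 0.09·0.152=0.01368. Summing gives P(defective) = 0.17278.
P(Machine 1 | defective) = 0.01834 / 0.17278 = 0.106.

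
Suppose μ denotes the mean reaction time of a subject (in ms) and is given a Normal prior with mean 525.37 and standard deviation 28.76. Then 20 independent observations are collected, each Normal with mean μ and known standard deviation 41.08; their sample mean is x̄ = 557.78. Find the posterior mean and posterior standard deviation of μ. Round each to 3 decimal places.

Posterior mean ≈ 554.780; posterior SD ≈ 8.750

With known σ, the Normal prior is conjugate. Weight on the data is w = (n/σ²)/(n/σ² + 1/τ₀²) = 0.0118514/(0.0118514+0.00120899) = 0.90743.
Posterior mean = w·x̄ + (1−w)·μ₀ = 0.90743·557.78 + 0.092569·525.37 = 554.780. Posterior variance = 1/(0.0118514+0.00120899) = 76.5675, so SD = 8.750.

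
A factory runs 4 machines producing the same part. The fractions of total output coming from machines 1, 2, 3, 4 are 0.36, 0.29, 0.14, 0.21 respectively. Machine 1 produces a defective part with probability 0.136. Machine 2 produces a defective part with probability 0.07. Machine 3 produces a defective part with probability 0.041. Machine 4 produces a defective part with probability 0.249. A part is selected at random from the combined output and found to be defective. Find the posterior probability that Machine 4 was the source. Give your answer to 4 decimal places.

Posterior probability ≈ 0.4108

Tabulate prior·likelihood by source: [1] prior 0.36, lik 0.136, product 0.04896; [2] prior 0.29, lik 0.07, product 0.02030; [3] prior 0.14, lik 0.041, product 0.005740; [4] prior 0.21, lik 0.249, product 0.05229.
Normalizing constant = 0.12729; the posterior for Machine 4 is its product over the sum, 0.05229/0.12729 = 0.4108.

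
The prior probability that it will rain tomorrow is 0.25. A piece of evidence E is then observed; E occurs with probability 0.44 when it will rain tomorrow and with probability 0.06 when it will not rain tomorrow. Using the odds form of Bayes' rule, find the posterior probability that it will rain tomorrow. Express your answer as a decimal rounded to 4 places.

Posterior probability ≈ 0.7097

Prior odds = 0.25/(1−0.25) = 0.33333. In log-odds, ln(0.33333) = -1.0986.
Add log likelihood ratio: ln(7.3333) = 1.9924.
Posterior log-odds = 0.89382, so posterior odds = exp(0.89382) = 2.4444. Converting, P(H|E) = 2.4444/3.4444 = 0.7097.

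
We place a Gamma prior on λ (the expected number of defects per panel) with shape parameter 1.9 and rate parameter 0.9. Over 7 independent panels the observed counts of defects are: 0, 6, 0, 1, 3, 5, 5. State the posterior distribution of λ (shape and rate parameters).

The Poisson likelihood adds the total count to the shape and the number of exposure periods to the rate. Here ∑xᵢ = 20 and n = 7, so shape 1.9→21.9 and rate 0.9→7.9.

Posterior: Gamma(shape=21.9, rate=7.9)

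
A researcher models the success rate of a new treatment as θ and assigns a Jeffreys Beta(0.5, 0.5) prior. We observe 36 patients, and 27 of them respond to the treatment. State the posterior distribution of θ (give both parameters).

Observing 27 successes and 9 failures updates Beta(0.5, 0.5) by adding the success and failure counts to the two shape parameters: α = 0.5+27 = 27.5, β = 0.5+9 = 9.5.

Posterior: Beta(27.5, 9.5)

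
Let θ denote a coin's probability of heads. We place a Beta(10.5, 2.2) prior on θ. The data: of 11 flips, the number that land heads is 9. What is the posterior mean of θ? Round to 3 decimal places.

The binomial likelihood is conjugate to the Beta prior: with 9 successes and 2 failures, the posterior is Beta(10.5+9, 2.2+2) = Beta(19.5, 4.2).
Posterior mean = α/(α+β) = 19.5/23.7 = 0.823.

Posterior mean ≈ 0.823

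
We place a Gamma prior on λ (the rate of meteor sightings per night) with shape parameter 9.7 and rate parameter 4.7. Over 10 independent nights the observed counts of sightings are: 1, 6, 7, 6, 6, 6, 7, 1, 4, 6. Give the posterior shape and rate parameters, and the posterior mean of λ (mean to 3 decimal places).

Total count ∑xᵢ = 50 over n = 10 nights.
Gamma is conjugate to the Poisson likelihood: posterior is Gamma(shape = 9.7+50 = 59.7, rate = 4.7+10 = 14.7).
E[λ | data] = 59.7/14.7 = 4.061.

Posterior: Gamma(shape=59.7, rate=14.7); mean ≈ 4.061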